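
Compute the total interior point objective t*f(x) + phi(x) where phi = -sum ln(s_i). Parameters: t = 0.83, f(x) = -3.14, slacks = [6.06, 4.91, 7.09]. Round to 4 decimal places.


Step 1: Compute log-barrier.
ln values: [1.8017, 1.5913, 1.9587]
phi = -(1.8017 + 1.5913 + 1.9587) = -5.3517
Step 2: Compute augmented objective.
t*f(x) = 0.83*-3.14 = -2.6062
Total = -2.6062 - 5.3517 = -7.9579


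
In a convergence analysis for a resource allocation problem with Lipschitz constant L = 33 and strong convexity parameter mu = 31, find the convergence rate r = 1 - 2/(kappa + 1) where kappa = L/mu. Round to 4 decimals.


Step 1: Compute the condition number.
kappa = L/mu = 33/31 = 1.0645
Step 2: Compute the convergence rate.
r = 1 - 2/(kappa + 1) = 1 - 2*mu/(L + mu) = (L - mu)/(L + mu) = 2/64 = 0.0313


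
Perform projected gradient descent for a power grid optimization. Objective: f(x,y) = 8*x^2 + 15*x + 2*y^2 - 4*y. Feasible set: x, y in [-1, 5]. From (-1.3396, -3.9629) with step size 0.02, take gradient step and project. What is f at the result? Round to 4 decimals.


Step 1: Compute gradient at (-1.3396, -3.9629).
grad_x = 2*8*-1.3396 + 15 = -6.4336
grad_y = 2*2*-3.9629 - 4 = -19.8516
Step 2: Gradient step.
x_raw = -1.3396 - 0.02*-6.4336 = -1.2109
y_raw = -3.9629 - 0.02*-19.8516 = -3.5659
Step 3: Project onto [-1, 5].
x_proj = clip(-1.2109) = -1.0
y_proj = clip(-3.5659) = -1.0
Step 4: Evaluate f.
f(-1.0, -1.0) = -1.0


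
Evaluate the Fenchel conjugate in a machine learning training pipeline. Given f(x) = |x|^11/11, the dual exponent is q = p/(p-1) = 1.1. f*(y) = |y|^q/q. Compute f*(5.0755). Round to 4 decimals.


The conjugate exponent q satisfies 1/p + 1/q = 1.
p = 11, so q = 11/(11 - 1) = 1.1
|y|^q = 5.0755^1.1 = 5.9707
f*(5.0755) = 5.9707 / 1.1 = 5.4279


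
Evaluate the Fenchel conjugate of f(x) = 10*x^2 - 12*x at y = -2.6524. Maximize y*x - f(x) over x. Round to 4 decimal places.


f*(y) = sup_x {y*x - a*x^2 - b*x} = sup_x {(y-b)*x - a*x^2}
FOC: (y - b) - 2a*x = 0 => x* = (y - b)/(2a)
x* = (-2.6524 + 12)/(2*10) = 0.4674
f*(-2.6524) = (y-b)^2/(4a) = (-2.6524 + 12)^2/(4*10)
= 87.3776/40 = 2.1844


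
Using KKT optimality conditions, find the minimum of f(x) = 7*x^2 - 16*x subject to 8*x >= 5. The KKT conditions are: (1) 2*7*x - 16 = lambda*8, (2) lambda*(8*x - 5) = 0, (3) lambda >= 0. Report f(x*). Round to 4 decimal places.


Step 1: Try lambda = 0 (constraint inactive).
Stationarity: 2*7*x - 16 = 0
x* = 16/(2*7) = 8/7 = 1.1429 (rounded; the exact value 8/7 is used below)
Check constraint: 8*1.1429 = 9.1432 >= 5 -- satisfied.
Step 2: Compute optimal value.
f(x*) = 7*(8/7)^2 - 16*(8/7) = -9.1429


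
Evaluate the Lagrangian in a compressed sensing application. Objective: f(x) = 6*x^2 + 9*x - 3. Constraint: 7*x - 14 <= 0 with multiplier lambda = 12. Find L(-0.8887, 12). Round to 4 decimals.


Step 1: Evaluate f(x).
f(-0.8887) = 6*(-0.8887)^2 + 9*(-0.8887) - 3 = -6.2596
Step 2: Evaluate g(x).
g(-0.8887) = 7*-0.8887 - 14 = -20.2209
Step 3: Compute Lagrangian.
L = -6.2596 + 12*-20.2209 = -248.9104


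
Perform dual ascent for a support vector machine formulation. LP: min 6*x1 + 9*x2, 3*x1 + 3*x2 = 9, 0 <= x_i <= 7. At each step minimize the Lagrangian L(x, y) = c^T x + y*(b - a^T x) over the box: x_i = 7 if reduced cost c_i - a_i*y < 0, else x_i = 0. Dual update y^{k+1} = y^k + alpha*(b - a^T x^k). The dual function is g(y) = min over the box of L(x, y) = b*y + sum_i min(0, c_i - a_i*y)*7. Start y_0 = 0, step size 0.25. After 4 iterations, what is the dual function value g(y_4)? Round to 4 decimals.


Dual ascent for LP: min 6*x1 + 9*x2, 3*x1 + 3*x2 = 9, 0 <= x_i <= 7
Step 1: y^k = 0.0, reduced costs: (6.0, 9.0)
  x^k = (0.0, 0.0), subgradient = b - a^T x = 9.0
  y^{k+1} = 0.0 + 0.25*9.0 = 2.25
Step 2: y^k = 2.25, reduced costs: (-0.75, 2.25)
  x^k = (7.0, 0.0), subgradient = b - a^T x = -12.0
  y^{k+1} = 2.25 + 0.25*-12.0 = -0.75
Step 3: y^k = -0.75, reduced costs: (8.25, 11.25)
  x^k = (0.0, 0.0), subgradient = b - a^T x = 9.0
  y^{k+1} = -0.75 + 0.25*9.0 = 1.5
Step 4: y^k = 1.5, reduced costs: (1.5, 4.5)
  x^k = (0.0, 0.0), subgradient = b - a^T x = 9.0
  y^{k+1} = 1.5 + 0.25*9.0 = 3.75
Dual objective at y_4 = 3.75: reduced costs (-5.25, -2.25), box minimizer x = (7.0, 7.0)
g(y_4) = b*y + (c1 - a1*y)*x1 + (c2 - a2*y)*x2 = 9*3.75 + (-5.25)*7.0 + (-2.25)*7.0 = 33.75 - 36.75 - 15.75 = -18.75


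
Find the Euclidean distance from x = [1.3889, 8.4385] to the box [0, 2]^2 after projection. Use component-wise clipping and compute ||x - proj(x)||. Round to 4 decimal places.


Project each component onto [0, 2].
clip(1.3889) = 1.3889, clip(8.4385) = 2.0
Projection = [1.3889, 2.0]
Squared diffs: [0.0, 41.4543]
Distance = sqrt(41.4543) = 6.4385


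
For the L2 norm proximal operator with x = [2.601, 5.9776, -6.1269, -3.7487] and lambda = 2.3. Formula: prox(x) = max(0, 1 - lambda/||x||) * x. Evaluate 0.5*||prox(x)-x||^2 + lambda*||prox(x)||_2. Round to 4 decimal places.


Step 1: Compute ||x||.
||x|| = 9.6999
Step 2: Compute scaling factor.
scale = max(0, 1 - 2.3/9.6999) = 0.7629
Step 3: prox(x) = [1.9843, 4.5602, -4.6741, -2.8598]
||prox(x)|| = 7.3999
Step 4: Proximal objective.
0.5*||prox-x||^2 = 2.645
lambda*||prox|| = 17.0198
Total = 19.6648


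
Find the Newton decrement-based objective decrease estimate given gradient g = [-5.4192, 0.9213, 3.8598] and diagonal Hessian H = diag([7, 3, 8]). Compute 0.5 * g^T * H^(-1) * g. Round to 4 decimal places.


Step 1: H is diagonal, so H^(-1) * g = [-0.7742, 0.3071, 0.4825].
Step 2: g^T H^(-1) g = sum_i g_i^2 / H_ii
  = (-5.4192)^2/7 + (0.9213)^2/3 + (3.8598)^2/8
  = 4.1954 + 0.2829 + 1.8623 = 6.3406
Step 3: Objective decrease = 0.5 * g^T H^(-1) g = 3.1703


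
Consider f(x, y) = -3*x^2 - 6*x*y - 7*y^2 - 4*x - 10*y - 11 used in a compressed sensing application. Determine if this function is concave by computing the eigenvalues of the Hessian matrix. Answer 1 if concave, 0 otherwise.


The Hessian of f(x,y) = -3*x^2 - 6*x*y - 7*y^2 - 4*x - 10*y - 11 is:
H = [[-6, -6], [-6, -14]]
Trace = -6 - 14 = -20
Determinant = -6*-14 - (-6)^2 = 48
Discriminant = (-20)^2 - 4*48 = 208.0
Eigenvalues: lambda_1 = -17.2111, lambda_2 = -2.7889
The function is concave.

1


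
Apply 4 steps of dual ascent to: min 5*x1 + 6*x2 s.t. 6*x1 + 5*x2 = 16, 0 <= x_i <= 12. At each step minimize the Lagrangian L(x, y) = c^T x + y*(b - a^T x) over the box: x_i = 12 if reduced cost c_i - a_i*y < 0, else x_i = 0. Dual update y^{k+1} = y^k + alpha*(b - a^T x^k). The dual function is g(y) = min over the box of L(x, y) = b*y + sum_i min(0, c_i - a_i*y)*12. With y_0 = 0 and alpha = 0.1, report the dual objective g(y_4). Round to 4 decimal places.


Dual ascent for LP: min 5*x1 + 6*x2, 6*x1 + 5*x2 = 16, 0 <= x_i <= 12
Step 1: y^k = 0.0, reduced costs: (5.0, 6.0)
  x^k = (0.0, 0.0), subgradient = b - a^T x = 16.0
  y^{k+1} = 0.0 + 0.1*16.0 = 1.6
Step 2: y^k = 1.6, reduced costs: (-4.6, -2.0)
  x^k = (12.0, 12.0), subgradient = b - a^T x = -116.0
  y^{k+1} = 1.6 + 0.1*-116.0 = -10.0
Step 3: y^k = -10.0, reduced costs: (65.0, 56.0)
  x^k = (0.0, 0.0), subgradient = b - a^T x = 16.0
  y^{k+1} = -10.0 + 0.1*16.0 = -8.4
Step 4: y^k = -8.4, reduced costs: (55.4, 48.0)
  x^k = (0.0, 0.0), subgradient = b - a^T x = 16.0
  y^{k+1} = -8.4 + 0.1*16.0 = -6.8
Dual objective at y_4 = -6.8: reduced costs (45.8, 40.0), box minimizer x = (0.0, 0.0)
g(y_4) = b*y + (c1 - a1*y)*x1 + (c2 - a2*y)*x2 = 16*(-6.8) + 45.8*0.0 + 40.0*0.0 = -108.8 + 0.0 + 0.0 = -108.8


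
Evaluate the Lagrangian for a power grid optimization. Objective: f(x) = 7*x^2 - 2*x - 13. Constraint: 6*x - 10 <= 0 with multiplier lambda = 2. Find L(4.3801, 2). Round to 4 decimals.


Step 1: Evaluate f(x).
f(4.3801) = 7*4.3801^2 - 2*4.3801 - 13 = 112.5367
Step 2: Evaluate g(x).
g(4.3801) = 6*4.3801 - 10 = 16.2806
Step 3: Compute Lagrangian.
L = 112.5367 + 2*16.2806 = 145.0979


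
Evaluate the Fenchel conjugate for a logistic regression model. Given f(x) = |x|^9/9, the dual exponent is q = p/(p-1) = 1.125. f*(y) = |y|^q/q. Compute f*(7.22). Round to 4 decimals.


The conjugate exponent q satisfies 1/p + 1/q = 1.
p = 9, so q = 9/(9 - 1) = 1.125
|y|^q = 7.22^1.125 = 9.2439
f*(7.22) = 9.2439 / 1.125 = 8.2168


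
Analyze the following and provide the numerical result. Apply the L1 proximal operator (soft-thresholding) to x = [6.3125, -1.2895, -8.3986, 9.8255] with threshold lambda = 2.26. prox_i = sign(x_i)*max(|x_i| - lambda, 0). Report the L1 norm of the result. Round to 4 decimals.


Soft-thresholding with lambda = 2.26:
prox(6.3125) = sign(6.3125)*max(|6.3125| - 2.26, 0) = 4.0525
prox(-1.2895) = sign(-1.2895)*max(|-1.2895| - 2.26, 0) = 0.0
prox(-8.3986) = sign(-8.3986)*max(|-8.3986| - 2.26, 0) = -6.1386
prox(9.8255) = sign(9.8255)*max(|9.8255| - 2.26, 0) = 7.5655
prox(x) = [4.0525, 0.0, -6.1386, 7.5655]
||prox(x)||_1 = 4.0525 + 0.0 + 6.1386 + 7.5655 = 17.7566


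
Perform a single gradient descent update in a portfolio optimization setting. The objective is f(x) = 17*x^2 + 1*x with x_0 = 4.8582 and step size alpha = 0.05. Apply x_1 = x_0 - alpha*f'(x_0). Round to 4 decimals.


We compute the gradient at x_0 and apply the update.
f'(x) = 34*x + 1
f'(4.8582) = 34*4.8582 + 1 = 166.1788
x_1 = 4.8582 - 0.05*166.1788 = -3.4507


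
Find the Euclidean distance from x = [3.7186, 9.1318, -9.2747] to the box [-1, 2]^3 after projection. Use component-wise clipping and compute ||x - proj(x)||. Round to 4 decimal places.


Project each component onto [-1, 2].
clip(3.7186) = 2.0, clip(9.1318) = 2.0, clip(-9.2747) = -1.0
Projection = [2.0, 2.0, -1.0]
Squared diffs: [2.9536, 50.8626, 68.4707]
Distance = sqrt(122.2869) = 11.0583


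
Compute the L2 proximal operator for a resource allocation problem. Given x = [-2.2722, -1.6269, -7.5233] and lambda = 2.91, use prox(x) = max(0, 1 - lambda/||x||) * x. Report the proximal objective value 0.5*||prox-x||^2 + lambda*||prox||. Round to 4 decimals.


Step 1: Compute ||x||.
||x|| = 8.0256
Step 2: Compute scaling factor.
scale = max(0, 1 - 2.91/8.0256) = 0.6374
Step 3: prox(x) = [-1.4483, -1.037, -4.7954]
||prox(x)|| = 5.1156
Step 4: Proximal objective.
0.5*||prox-x||^2 = 4.2341
lambda*||prox|| = 14.8864
Total = 19.1204


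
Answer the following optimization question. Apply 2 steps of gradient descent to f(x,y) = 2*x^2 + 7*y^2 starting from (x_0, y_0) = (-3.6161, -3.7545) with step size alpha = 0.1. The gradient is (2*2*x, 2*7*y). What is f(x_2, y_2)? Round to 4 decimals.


Gradient descent on f(x,y) = 2*x^2 + 7*y^2.
Starting point: (-3.6161, -3.7545), alpha = 0.1
Step 1: grad_x = 2*2*-3.6161 = -14.4644, grad_y = 2*7*-3.7545 = -52.563
  x_1 = -3.6161 - 0.1*-14.4644 = -2.1697
  y_1 = -3.7545 - 0.1*-52.563 = 1.5018
Step 2: grad_x = 2*2*-2.1697 = -8.6786, grad_y = 2*7*1.5018 = 21.0252
  x_2 = -2.1697 - 0.1*-8.6786 = -1.3018
  y_2 = 1.5018 - 0.1*21.0252 = -0.6007
f(-1.3018, -0.6007) = 2*(-1.3018)^2 + 7*(-0.6007)^2 = 5.9154


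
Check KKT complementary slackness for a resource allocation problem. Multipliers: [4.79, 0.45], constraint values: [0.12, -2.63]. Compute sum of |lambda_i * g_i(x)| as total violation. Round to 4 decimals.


KKT complementary slackness check:
lambda_1 * g_1 = 4.79 * 0.12 = 0.5748
lambda_2 * g_2 = 0.45 * -2.63 = -1.1835
Total violation = 0.5748 + 1.1835 = 1.7583


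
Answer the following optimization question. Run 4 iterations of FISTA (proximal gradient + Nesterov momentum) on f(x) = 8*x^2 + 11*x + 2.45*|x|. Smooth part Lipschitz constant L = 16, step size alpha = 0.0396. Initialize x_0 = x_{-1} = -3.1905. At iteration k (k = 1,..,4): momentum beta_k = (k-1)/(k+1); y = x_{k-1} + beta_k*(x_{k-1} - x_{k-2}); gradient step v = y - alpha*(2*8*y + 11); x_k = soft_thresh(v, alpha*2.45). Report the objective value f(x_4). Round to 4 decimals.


FISTA on f(x) = 8*x^2 + 11*x + 2.45*|x|
L = 16, alpha = 0.0396
Iteration 1: beta = 0.0, y = -3.1905 + 0.0*(-3.1905 + 3.1905) = -3.1905
  grad(y) = -40.048, v = y - alpha*grad = -1.6046
  prox(v) = soft_thresh(-1.6046, 0.097) = -1.5076
Iteration 2: beta = 0.3333, y = -1.5076 + 0.3333*(-1.5076 + 3.1905) = -0.9466
  grad(y) = -4.1457, v = y - alpha*grad = -0.7824
  prox(v) = soft_thresh(-0.7824, 0.097) = -0.6854
Iteration 3: beta = 0.5, y = -0.6854 + 0.5*(-0.6854 + 1.5076) = -0.2743
  grad(y) = 6.6106, v = y - alpha*grad = -0.5361
  prox(v) = soft_thresh(-0.5361, 0.097) = -0.4391
Iteration 4: beta = 0.6, y = -0.4391 + 0.6*(-0.4391 + 0.6854) = -0.2913
  grad(y) = 6.3391, v = y - alpha*grad = -0.5423
  prox(v) = soft_thresh(-0.5423, 0.097) = -0.4453
f(x_4) = 8*(-0.4453)^2 + 11*(-0.4453) + 2.45*|-0.4453| = -2.221


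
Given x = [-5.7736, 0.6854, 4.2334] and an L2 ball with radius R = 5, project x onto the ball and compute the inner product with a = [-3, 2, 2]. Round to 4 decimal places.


Step 1: Compute ||x|| (intermediates to 6 decimals).
||x|| = sqrt((-5.7736)^2 + 0.6854^2 + 4.2334^2) = 7.192072
Step 2: Project.
Since ||x|| > R, scale = R/||x|| = 5/7.192072 = 0.69521, proj(x) = scale * x
proj(x) = [-4.013864, 0.476497, 2.943102]
Step 3: Dot product.
a^T * proj(x) = -3*(-4.013864) + 2*0.476497 + 2*2.943102 = 18.8808


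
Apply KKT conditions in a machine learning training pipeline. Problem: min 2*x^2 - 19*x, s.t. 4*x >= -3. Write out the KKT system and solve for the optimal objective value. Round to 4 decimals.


Step 1: Try lambda = 0 (constraint inactive).
Stationarity: 2*2*x - 19 = 0
x* = 19/(2*2) = 4.75
Check constraint: 4*4.75 = 19.0 >= -3 -- satisfied.
Step 2: Compute optimal value.
f(x*) = 2*4.75^2 - 19*4.75 = -45.125


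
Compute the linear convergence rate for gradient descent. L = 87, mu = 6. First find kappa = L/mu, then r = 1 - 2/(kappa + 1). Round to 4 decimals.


Step 1: Compute the condition number.
kappa = L/mu = 87/6 = 14.5
Step 2: Compute the convergence rate.
r = 1 - 2/(kappa + 1) = 1 - 2*mu/(L + mu) = (L - mu)/(L + mu) = 81/93 = 0.871


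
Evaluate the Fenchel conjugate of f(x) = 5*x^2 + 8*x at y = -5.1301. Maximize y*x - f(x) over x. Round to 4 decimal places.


f*(y) = sup_x {y*x - a*x^2 - b*x} = sup_x {(y-b)*x - a*x^2}
FOC: (y - b) - 2a*x = 0 => x* = (y - b)/(2a)
x* = (-5.1301 - 8)/(2*5) = -1.313
f*(-5.1301) = (y-b)^2/(4a) = (-5.1301 - 8)^2/(4*5)
= 172.3995/20 = 8.62


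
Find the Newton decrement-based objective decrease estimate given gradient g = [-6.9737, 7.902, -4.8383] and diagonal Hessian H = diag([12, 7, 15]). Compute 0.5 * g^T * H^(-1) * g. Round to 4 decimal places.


Step 1: H is diagonal, so H^(-1) * g = [-0.5811, 1.1289, -0.3226].
Step 2: g^T H^(-1) g = sum_i g_i^2 / H_ii
  = (-6.9737)^2/12 + (7.902)^2/7 + (-4.8383)^2/15
  = 4.0527 + 8.9202 + 1.5606 = 14.5335
Step 3: Objective decrease = 0.5 * g^T H^(-1) g = 7.2668


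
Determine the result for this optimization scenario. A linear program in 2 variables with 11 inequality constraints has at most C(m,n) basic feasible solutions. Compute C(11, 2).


Each vertex corresponds to some choice of n active constraints out of m, so the number of vertices is at most C(m, n) = m! / (n!(m-n)!).
m = 11, n = 2
Numerator: 11 * 10
Denominator: 2! = 2
C(11, 2) = 55


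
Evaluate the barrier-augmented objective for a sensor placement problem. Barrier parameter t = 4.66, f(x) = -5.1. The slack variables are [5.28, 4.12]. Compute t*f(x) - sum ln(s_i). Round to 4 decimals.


Step 1: Compute log-barrier.
ln values: [1.6639, 1.4159]
phi = -(1.6639 + 1.4159) = -3.0798
Step 2: Compute augmented objective.
t*f(x) = 4.66*-5.1 = -23.766
Total = -23.766 - 3.0798 = -26.8458


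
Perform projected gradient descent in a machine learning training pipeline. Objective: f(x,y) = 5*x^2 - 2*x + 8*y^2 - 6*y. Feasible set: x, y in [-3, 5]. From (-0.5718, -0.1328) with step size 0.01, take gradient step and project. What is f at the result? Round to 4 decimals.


Step 1: Compute gradient at (-0.5718, -0.1328).
grad_x = 2*5*-0.5718 - 2 = -7.718
grad_y = 2*8*-0.1328 - 6 = -8.1248
Step 2: Gradient step.
x_raw = -0.5718 - 0.01*-7.718 = -0.4946
y_raw = -0.1328 - 0.01*-8.1248 = -0.0516
Step 3: Project onto [-3, 5].
x_proj = clip(-0.4946) = -0.4946
y_proj = clip(-0.0516) = -0.0516
Step 4: Evaluate f.
f(-0.4946, -0.0516) = 2.5431


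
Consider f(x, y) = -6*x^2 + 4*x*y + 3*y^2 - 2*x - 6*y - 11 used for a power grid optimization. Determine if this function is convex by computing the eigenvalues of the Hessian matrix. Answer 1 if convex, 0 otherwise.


The Hessian of f(x,y) = -6*x^2 + 4*x*y + 3*y^2 - 2*x - 6*y - 11 is:
H = [[-12, 4], [4, 6]]
Trace = -12 + 6 = -6
Determinant = -12*6 - (4)^2 = -88
Discriminant = (-6)^2 - 4*-88 = 388.0
Eigenvalues: lambda_1 = -12.8489, lambda_2 = 6.8489
The function is not convex.

0


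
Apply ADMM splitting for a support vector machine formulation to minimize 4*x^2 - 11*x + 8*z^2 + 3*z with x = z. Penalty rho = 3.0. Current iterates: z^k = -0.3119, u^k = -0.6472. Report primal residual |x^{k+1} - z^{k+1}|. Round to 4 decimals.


ADMM iteration with rho = 3.0, z^k = -0.3119, u^k = -0.6472
Step 1: x-update.
Minimize 4*x^2 - 11*x + (3.0/2)*(x + 0.3119 - 0.6472)^2
FOC: (2*4 + 3.0)*x = 11 + 3.0*(-0.3119 + 0.6472)
x^{k+1} = 1.0914
Step 2: z-update.
Minimize 8*z^2 + 3*z + (3.0/2)*(1.0914 - z - 0.6472)^2
FOC: (2*8 + 3.0)*z = -3 + 3.0*(1.0914 - 0.6472)
z^{k+1} = -0.0878
Step 3: u-update.
u^{k+1} = -0.6472 + 1.0914 + 0.0878 = 0.532
Step 4: Primal residual = |1.0914 + 0.0878| = 1.1792


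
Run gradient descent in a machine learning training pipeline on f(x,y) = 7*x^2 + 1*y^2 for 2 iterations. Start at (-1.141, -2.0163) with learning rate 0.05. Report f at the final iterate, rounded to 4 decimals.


Gradient descent on f(x,y) = 7*x^2 + 1*y^2.
Starting point: (-1.141, -2.0163), alpha = 0.05
Step 1: grad_x = 2*7*-1.141 = -15.974, grad_y = 2*1*-2.0163 = -4.0326
  x_1 = -1.141 - 0.05*-15.974 = -0.3423
  y_1 = -2.0163 - 0.05*-4.0326 = -1.8147
Step 2: grad_x = 2*7*-0.3423 = -4.7922, grad_y = 2*1*-1.8147 = -3.6293
  x_2 = -0.3423 - 0.05*-4.7922 = -0.1027
  y_2 = -1.8147 - 0.05*-3.6293 = -1.6332
f(-0.1027, -1.6332) = 7*(-0.1027)^2 + 1*(-1.6332)^2 = 2.7412


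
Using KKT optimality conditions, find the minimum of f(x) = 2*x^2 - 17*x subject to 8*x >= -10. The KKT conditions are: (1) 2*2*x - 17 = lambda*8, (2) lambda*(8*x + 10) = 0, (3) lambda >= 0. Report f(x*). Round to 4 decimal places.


Step 1: Try lambda = 0 (constraint inactive).
Stationarity: 2*2*x - 17 = 0
x* = 17/(2*2) = 4.25
Check constraint: 8*4.25 = 34.0 >= -10 -- satisfied.
Step 2: Compute optimal value.
f(x*) = 2*4.25^2 - 17*4.25 = -36.125


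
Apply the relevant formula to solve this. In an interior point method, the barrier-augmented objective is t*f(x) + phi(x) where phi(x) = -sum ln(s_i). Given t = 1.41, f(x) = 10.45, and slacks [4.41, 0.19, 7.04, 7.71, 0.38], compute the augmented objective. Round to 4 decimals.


Step 1: Compute log-barrier.
ln values: [1.4839, -1.6607, 1.9516, 2.0425, -0.9676]
phi = -(1.4839 - 1.6607 + 1.9516 + 2.0425 - 0.9676) = -2.8497
Step 2: Compute augmented objective.
t*f(x) = 1.41*10.45 = 14.7345
Total = 14.7345 - 2.8497 = 11.8848


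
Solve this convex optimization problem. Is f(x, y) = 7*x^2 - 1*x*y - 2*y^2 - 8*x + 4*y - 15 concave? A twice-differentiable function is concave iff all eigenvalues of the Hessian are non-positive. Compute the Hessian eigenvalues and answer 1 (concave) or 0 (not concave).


The Hessian of f(x,y) = 7*x^2 - 1*x*y - 2*y^2 - 8*x + 4*y - 15 is:
H = [[14, -1], [-1, -4]]
Trace = 14 - 4 = 10
Determinant = 14*-4 - (-1)^2 = -57
Discriminant = (10)^2 - 4*-57 = 328.0
Eigenvalues: lambda_1 = -4.0554, lambda_2 = 14.0554
The function is not concave.

0


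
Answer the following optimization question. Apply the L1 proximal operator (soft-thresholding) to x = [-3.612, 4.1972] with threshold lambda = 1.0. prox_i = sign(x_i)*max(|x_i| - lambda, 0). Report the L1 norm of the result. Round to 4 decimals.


Soft-thresholding with lambda = 1.0:
prox(-3.612) = sign(-3.612)*max(|-3.612| - 1.0, 0) = -2.612
prox(4.1972) = sign(4.1972)*max(|4.1972| - 1.0, 0) = 3.1972
prox(x) = [-2.612, 3.1972]
||prox(x)||_1 = 2.612 + 3.1972 = 5.8092


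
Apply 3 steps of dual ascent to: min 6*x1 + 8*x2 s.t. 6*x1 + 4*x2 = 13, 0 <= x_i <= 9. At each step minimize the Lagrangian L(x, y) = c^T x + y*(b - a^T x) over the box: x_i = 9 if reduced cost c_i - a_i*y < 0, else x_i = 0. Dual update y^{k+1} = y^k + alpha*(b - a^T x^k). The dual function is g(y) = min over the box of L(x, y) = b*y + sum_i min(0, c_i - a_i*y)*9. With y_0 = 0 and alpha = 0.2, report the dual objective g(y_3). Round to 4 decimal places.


Dual ascent for LP: min 6*x1 + 8*x2, 6*x1 + 4*x2 = 13, 0 <= x_i <= 9
Step 1: y^k = 0.0, reduced costs: (6.0, 8.0)
  x^k = (0.0, 0.0), subgradient = b - a^T x = 13.0
  y^{k+1} = 0.0 + 0.2*13.0 = 2.6
Step 2: y^k = 2.6, reduced costs: (-9.6, -2.4)
  x^k = (9.0, 9.0), subgradient = b - a^T x = -77.0
  y^{k+1} = 2.6 + 0.2*-77.0 = -12.8
Step 3: y^k = -12.8, reduced costs: (82.8, 59.2)
  x^k = (0.0, 0.0), subgradient = b - a^T x = 13.0
  y^{k+1} = -12.8 + 0.2*13.0 = -10.2
Dual objective at y_3 = -10.2: reduced costs (67.2, 48.8), box minimizer x = (0.0, 0.0)
g(y_3) = b*y + (c1 - a1*y)*x1 + (c2 - a2*y)*x2 = 13*(-10.2) + 67.2*0.0 + 48.8*0.0 = -132.6 + 0.0 + 0.0 = -132.6


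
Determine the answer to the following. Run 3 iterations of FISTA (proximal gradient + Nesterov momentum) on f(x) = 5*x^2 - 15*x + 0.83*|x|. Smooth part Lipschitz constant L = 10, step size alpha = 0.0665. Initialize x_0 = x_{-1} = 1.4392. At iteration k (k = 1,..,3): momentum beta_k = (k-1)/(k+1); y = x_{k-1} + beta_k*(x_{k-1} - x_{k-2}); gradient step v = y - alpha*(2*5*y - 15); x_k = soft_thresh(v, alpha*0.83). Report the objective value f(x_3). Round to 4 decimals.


FISTA on f(x) = 5*x^2 - 15*x + 0.83*|x|
L = 10, alpha = 0.0665
Iteration 1: beta = 0.0, y = 1.4392 + 0.0*(1.4392 - 1.4392) = 1.4392
  grad(y) = -0.608, v = y - alpha*grad = 1.4796
  prox(v) = soft_thresh(1.4796, 0.0552) = 1.4244
Iteration 2: beta = 0.3333, y = 1.4244 + 0.3333*(1.4244 - 1.4392) = 1.4195
  grad(y) = -0.8048, v = y - alpha*grad = 1.473
  prox(v) = soft_thresh(1.473, 0.0552) = 1.4178
Iteration 3: beta = 0.5, y = 1.4178 + 0.5*(1.4178 - 1.4244) = 1.4145
  grad(y) = -0.8545, v = y - alpha*grad = 1.4714
  prox(v) = soft_thresh(1.4714, 0.0552) = 1.4162
f(x_3) = 5*1.4162^2 - 15*1.4162 + 0.83*|1.4162| = -10.0394


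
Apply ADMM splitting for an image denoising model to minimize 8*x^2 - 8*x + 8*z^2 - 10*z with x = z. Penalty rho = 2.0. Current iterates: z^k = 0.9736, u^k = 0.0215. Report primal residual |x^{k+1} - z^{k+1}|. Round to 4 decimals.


ADMM iteration with rho = 2.0, z^k = 0.9736, u^k = 0.0215
Step 1: x-update.
Minimize 8*x^2 - 8*x + (2.0/2)*(x - 0.9736 + 0.0215)^2
FOC: (2*8 + 2.0)*x = 8 + 2.0*(0.9736 - 0.0215)
x^{k+1} = 0.5502
Step 2: z-update.
Minimize 8*z^2 - 10*z + (2.0/2)*(0.5502 - z + 0.0215)^2
FOC: (2*8 + 2.0)*z = 10 + 2.0*(0.5502 + 0.0215)
z^{k+1} = 0.6191
Step 3: u-update.
u^{k+1} = 0.0215 + 0.5502 - 0.6191 = -0.0473
Step 4: Primal residual = |0.5502 - 0.6191| = 0.0688


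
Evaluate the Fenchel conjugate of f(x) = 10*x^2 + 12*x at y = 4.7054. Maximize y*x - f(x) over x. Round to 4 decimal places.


f*(y) = sup_x {y*x - a*x^2 - b*x} = sup_x {(y-b)*x - a*x^2}
FOC: (y - b) - 2a*x = 0 => x* = (y - b)/(2a)
x* = (4.7054 - 12)/(2*10) = -0.3647
f*(4.7054) = (y-b)^2/(4a) = (4.7054 - 12)^2/(4*10)
= 53.2112/40 = 1.3303


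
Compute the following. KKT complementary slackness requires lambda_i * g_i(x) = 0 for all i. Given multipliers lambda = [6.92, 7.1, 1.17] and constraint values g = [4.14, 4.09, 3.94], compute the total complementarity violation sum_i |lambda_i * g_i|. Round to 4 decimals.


KKT complementary slackness check:
lambda_1 * g_1 = 6.92 * 4.14 = 28.6488
lambda_2 * g_2 = 7.1 * 4.09 = 29.039
lambda_3 * g_3 = 1.17 * 3.94 = 4.6098
Total violation = 28.6488 + 29.039 + 4.6098 = 62.2976


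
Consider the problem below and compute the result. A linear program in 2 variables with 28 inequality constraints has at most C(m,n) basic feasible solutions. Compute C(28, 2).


Each vertex corresponds to some choice of n active constraints out of m, so the number of vertices is at most C(m, n) = m! / (n!(m-n)!).
m = 28, n = 2
Numerator: 28 * 27
Denominator: 2! = 2
C(28, 2) = 378


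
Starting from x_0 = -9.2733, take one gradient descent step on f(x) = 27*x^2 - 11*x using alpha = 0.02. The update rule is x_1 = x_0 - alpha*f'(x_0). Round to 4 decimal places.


We compute the gradient at x_0 and apply the update.
f'(x) = 54*x - 11
f'(-9.2733) = 54*-9.2733 - 11 = -511.7582
x_1 = -9.2733 - 0.02*-511.7582 = 0.9619


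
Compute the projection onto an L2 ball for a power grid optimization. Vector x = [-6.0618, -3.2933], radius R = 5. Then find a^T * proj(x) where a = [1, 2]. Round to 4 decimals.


Step 1: Compute ||x|| (intermediates to 6 decimals).
||x|| = sqrt((-6.0618)^2 + (-3.2933)^2) = 6.898641
Step 2: Project.
Since ||x|| > R, scale = R/||x|| = 5/6.898641 = 0.72478, proj(x) = scale * x
proj(x) = [-4.393471, -2.386918]
Step 3: Dot product.
a^T * proj(x) = 1*(-4.393471) + 2*(-2.386918) = -9.1673


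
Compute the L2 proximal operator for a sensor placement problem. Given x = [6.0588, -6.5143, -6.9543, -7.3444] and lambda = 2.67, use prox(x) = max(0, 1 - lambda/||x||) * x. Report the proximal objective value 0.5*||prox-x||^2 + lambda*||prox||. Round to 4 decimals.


Step 1: Compute ||x||.
||x|| = 13.4703
Step 2: Compute scaling factor.
scale = max(0, 1 - 2.67/13.4703) = 0.8018
Step 3: prox(x) = [4.8579, -5.2231, -5.5759, -5.8886]
||prox(x)|| = 10.8003
Step 4: Proximal objective.
0.5*||prox-x||^2 = 3.5645
lambda*||prox|| = 28.8368
Total = 32.4011


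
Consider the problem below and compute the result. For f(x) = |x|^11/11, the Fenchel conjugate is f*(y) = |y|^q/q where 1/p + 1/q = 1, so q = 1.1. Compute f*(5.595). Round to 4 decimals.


The conjugate exponent q satisfies 1/p + 1/q = 1.
p = 11, so q = 11/(11 - 1) = 1.1
|y|^q = 5.595^1.1 = 6.6463
f*(5.595) = 6.6463 / 1.1 = 6.0421


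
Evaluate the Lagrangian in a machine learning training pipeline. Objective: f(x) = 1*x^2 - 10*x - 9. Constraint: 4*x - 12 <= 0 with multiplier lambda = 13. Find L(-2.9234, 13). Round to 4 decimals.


Step 1: Evaluate f(x).
f(-2.9234) = 1*(-2.9234)^2 - 10*(-2.9234) - 9 = 28.7803
Step 2: Evaluate g(x).
g(-2.9234) = 4*-2.9234 - 12 = -23.6936
Step 3: Compute Lagrangian.
L = 28.7803 + 13*-23.6936 = -279.2365


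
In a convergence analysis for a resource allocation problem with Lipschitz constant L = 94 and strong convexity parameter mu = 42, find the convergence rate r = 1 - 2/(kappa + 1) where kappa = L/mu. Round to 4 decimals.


Step 1: Compute the condition number.
kappa = L/mu = 94/42 = 2.2381
Step 2: Compute the convergence rate.
r = 1 - 2/(kappa + 1) = 1 - 2*mu/(L + mu) = (L - mu)/(L + mu) = 52/136 = 0.3824


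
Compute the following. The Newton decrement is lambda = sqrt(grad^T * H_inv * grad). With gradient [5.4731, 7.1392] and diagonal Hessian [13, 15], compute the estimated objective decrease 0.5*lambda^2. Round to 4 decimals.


Step 1: H is diagonal, so H^(-1) * g = [0.421, 0.4759].
Step 2: g^T H^(-1) g = sum_i g_i^2 / H_ii
  = (5.4731)^2/13 + (7.1392)^2/15
  = 2.3042 + 3.3979 = 5.7021
Step 3: Objective decrease = 0.5 * g^T H^(-1) g = 2.851


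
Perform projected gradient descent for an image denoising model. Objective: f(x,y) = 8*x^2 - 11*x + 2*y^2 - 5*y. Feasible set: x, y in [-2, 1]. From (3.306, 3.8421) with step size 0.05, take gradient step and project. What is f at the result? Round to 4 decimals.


Step 1: Compute gradient at (3.306, 3.8421).
grad_x = 2*8*3.306 - 11 = 41.896
grad_y = 2*2*3.8421 - 5 = 10.3684
Step 2: Gradient step.
x_raw = 3.306 - 0.05*41.896 = 1.2112
y_raw = 3.8421 - 0.05*10.3684 = 3.3237
Step 3: Project onto [-2, 1].
x_proj = clip(1.2112) = 1.0
y_proj = clip(3.3237) = 1.0
Step 4: Evaluate f.
f(1.0, 1.0) = -6.0


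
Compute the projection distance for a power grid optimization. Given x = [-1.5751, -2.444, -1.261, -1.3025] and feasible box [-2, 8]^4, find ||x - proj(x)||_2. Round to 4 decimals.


Project each component onto [-2, 8].
clip(-1.5751) = -1.5751, clip(-2.444) = -2.0, clip(-1.261) = -1.261, clip(-1.3025) = -1.3025
Projection = [-1.5751, -2.0, -1.261, -1.3025]
Squared diffs: [0.0, 0.1971, 0.0, 0.0]
Distance = sqrt(0.1971) = 0.444


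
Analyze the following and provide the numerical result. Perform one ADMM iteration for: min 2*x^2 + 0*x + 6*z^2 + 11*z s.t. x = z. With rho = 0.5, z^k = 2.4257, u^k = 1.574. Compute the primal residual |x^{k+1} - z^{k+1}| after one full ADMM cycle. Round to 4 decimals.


ADMM iteration with rho = 0.5, z^k = 2.4257, u^k = 1.574
Step 1: x-update.
Minimize 2*x^2 + 0*x + (0.5/2)*(x - 2.4257 + 1.574)^2
FOC: (2*2 + 0.5)*x = 0 + 0.5*(2.4257 - 1.574)
x^{k+1} = 0.0946
Step 2: z-update.
Minimize 6*z^2 + 11*z + (0.5/2)*(0.0946 - z + 1.574)^2
FOC: (2*6 + 0.5)*z = -11 + 0.5*(0.0946 + 1.574)
z^{k+1} = -0.8133
Step 3: u-update.
u^{k+1} = 1.574 + 0.0946 + 0.8133 = 2.4819
Step 4: Primal residual = |0.0946 + 0.8133| = 0.9079


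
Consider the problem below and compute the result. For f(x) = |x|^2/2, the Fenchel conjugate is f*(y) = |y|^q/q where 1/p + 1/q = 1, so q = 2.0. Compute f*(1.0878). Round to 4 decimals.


The conjugate exponent q satisfies 1/p + 1/q = 1.
p = 2, so q = 2/(2 - 1) = 2.0
|y|^q = 1.0878^2.0 = 1.1833
f*(1.0878) = 1.1833 / 2.0 = 0.5917


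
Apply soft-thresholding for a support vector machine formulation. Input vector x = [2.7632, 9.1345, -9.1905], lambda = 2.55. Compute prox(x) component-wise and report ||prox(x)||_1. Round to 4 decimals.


Soft-thresholding with lambda = 2.55:
prox(2.7632) = sign(2.7632)*max(|2.7632| - 2.55, 0) = 0.2132
prox(9.1345) = sign(9.1345)*max(|9.1345| - 2.55, 0) = 6.5845
prox(-9.1905) = sign(-9.1905)*max(|-9.1905| - 2.55, 0) = -6.6405
prox(x) = [0.2132, 6.5845, -6.6405]
||prox(x)||_1 = 0.2132 + 6.5845 + 6.6405 = 13.4382


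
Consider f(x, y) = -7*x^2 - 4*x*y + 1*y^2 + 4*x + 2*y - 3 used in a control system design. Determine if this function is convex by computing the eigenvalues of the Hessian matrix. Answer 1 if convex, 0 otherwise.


The Hessian of f(x,y) = -7*x^2 - 4*x*y + 1*y^2 + 4*x + 2*y - 3 is:
H = [[-14, -4], [-4, 2]]
Trace = -14 + 2 = -12
Determinant = -14*2 - (-4)^2 = -44
Discriminant = (-12)^2 - 4*-44 = 320.0
Eigenvalues: lambda_1 = -14.9443, lambda_2 = 2.9443
The function is not convex.

0


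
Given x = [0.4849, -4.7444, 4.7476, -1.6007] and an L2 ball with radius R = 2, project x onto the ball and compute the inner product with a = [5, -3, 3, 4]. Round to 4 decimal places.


Step 1: Compute ||x|| (intermediates to 6 decimals).
||x|| = sqrt(0.4849^2 + (-4.7444)^2 + 4.7476^2 + (-1.6007)^2) = 6.91711
Step 2: Project.
Since ||x|| > R, scale = R/||x|| = 2/6.91711 = 0.289138, proj(x) = scale * x
proj(x) = [0.140203, -1.371786, 1.372712, -0.462823]
Step 3: Dot product.
a^T * proj(x) = 5*0.140203 - 3*(-1.371786) + 3*1.372712 + 4*(-0.462823) = 7.0832


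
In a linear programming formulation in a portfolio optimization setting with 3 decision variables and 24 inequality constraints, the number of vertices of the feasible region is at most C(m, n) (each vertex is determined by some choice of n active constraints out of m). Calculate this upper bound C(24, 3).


Each vertex corresponds to some choice of n active constraints out of m, so the number of vertices is at most C(m, n) = m! / (n!(m-n)!).
m = 24, n = 3
Numerator: 24 * 23 * 22
Denominator: 3! = 6
C(24, 3) = 2024


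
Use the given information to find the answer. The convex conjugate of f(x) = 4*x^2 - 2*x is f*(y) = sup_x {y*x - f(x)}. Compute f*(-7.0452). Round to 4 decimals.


f*(y) = sup_x {y*x - a*x^2 - b*x} = sup_x {(y-b)*x - a*x^2}
FOC: (y - b) - 2a*x = 0 => x* = (y - b)/(2a)
x* = (-7.0452 + 2)/(2*4) = -0.6307
f*(-7.0452) = (y-b)^2/(4a) = (-7.0452 + 2)^2/(4*4)
= 25.454/16 = 1.5909


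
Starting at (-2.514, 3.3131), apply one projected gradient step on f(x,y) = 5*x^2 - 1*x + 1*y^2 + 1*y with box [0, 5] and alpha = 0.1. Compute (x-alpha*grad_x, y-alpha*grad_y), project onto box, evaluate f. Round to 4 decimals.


Step 1: Compute gradient at (-2.514, 3.3131).
grad_x = 2*5*-2.514 - 1 = -26.14
grad_y = 2*1*3.3131 + 1 = 7.6262
Step 2: Gradient step.
x_raw = -2.514 - 0.1*-26.14 = 0.1
y_raw = 3.3131 - 0.1*7.6262 = 2.5505
Step 3: Project onto [0, 5].
x_proj = clip(0.1) = 0.1
y_proj = clip(2.5505) = 2.5505
Step 4: Evaluate f.
f(0.1, 2.5505) = 9.0054


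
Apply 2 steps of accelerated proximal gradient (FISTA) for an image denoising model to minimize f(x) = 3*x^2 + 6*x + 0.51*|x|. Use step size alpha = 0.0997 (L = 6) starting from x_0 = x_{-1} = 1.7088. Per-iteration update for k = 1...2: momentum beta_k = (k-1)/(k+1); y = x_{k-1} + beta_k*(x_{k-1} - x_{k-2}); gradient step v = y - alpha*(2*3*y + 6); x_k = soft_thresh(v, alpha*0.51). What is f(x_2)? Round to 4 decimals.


FISTA on f(x) = 3*x^2 + 6*x + 0.51*|x|
L = 6, alpha = 0.0997
Iteration 1: beta = 0.0, y = 1.7088 + 0.0*(1.7088 - 1.7088) = 1.7088
  grad(y) = 16.2528, v = y - alpha*grad = 0.0884
  prox(v) = soft_thresh(0.0884, 0.0508) = 0.0375
Iteration 2: beta = 0.3333, y = 0.0375 + 0.3333*(0.0375 - 1.7088) = -0.5195
  grad(y) = 2.8828, v = y - alpha*grad = -0.8069
  prox(v) = soft_thresh(-0.8069, 0.0508) = -0.7561
f(x_2) = 3*(-0.7561)^2 + 6*(-0.7561) + 0.51*|-0.7561| = -2.4359


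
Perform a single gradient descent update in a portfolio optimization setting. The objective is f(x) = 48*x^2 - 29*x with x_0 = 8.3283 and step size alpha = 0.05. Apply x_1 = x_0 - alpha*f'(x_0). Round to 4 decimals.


We compute the gradient at x_0 and apply the update.
f'(x) = 96*x - 29
f'(8.3283) = 96*8.3283 - 29 = 770.5168
x_1 = 8.3283 - 0.05*770.5168 = -30.1975


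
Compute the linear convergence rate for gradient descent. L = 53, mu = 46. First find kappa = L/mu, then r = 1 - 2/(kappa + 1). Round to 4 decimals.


Step 1: Compute the condition number.
kappa = L/mu = 53/46 = 1.1522
Step 2: Compute the convergence rate.
r = 1 - 2/(kappa + 1) = 1 - 2*mu/(L + mu) = (L - mu)/(L + mu) = 7/99 = 0.0707


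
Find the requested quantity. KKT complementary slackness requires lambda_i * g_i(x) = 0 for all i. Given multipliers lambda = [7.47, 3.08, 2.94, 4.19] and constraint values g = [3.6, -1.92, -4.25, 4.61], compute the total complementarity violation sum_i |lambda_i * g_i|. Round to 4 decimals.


KKT complementary slackness check:
lambda_1 * g_1 = 7.47 * 3.6 = 26.892
lambda_2 * g_2 = 3.08 * -1.92 = -5.9136
lambda_3 * g_3 = 2.94 * -4.25 = -12.495
lambda_4 * g_4 = 4.19 * 4.61 = 19.3159
Total violation = 26.892 + 5.9136 + 12.495 + 19.3159 = 64.6165


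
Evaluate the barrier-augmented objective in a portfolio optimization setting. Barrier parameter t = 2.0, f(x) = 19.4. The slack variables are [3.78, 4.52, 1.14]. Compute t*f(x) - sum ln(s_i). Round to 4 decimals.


Step 1: Compute log-barrier.
ln values: [1.3297, 1.5085, 0.131]
phi = -(1.3297 + 1.5085 + 0.131) = -2.9693
Step 2: Compute augmented objective.
t*f(x) = 2.0*19.4 = 38.8
Total = 38.8 - 2.9693 = 35.8307


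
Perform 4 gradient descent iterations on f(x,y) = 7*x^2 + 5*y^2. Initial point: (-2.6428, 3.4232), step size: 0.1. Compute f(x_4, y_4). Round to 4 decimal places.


Gradient descent on f(x,y) = 7*x^2 + 5*y^2.
Starting point: (-2.6428, 3.4232), alpha = 0.1
Step 1: grad_x = 2*7*-2.6428 = -36.9992, grad_y = 2*5*3.4232 = 34.232
  x_1 = -2.6428 - 0.1*-36.9992 = 1.0571
  y_1 = 3.4232 - 0.1*34.232 = 0.0
Step 2: grad_x = 2*7*1.0571 = 14.7997, grad_y = 2*5*0.0 = 0.0
  x_2 = 1.0571 - 0.1*14.7997 = -0.4228
  y_2 = 0.0 - 0.1*0.0 = 0.0
Step 3: grad_x = 2*7*-0.4228 = -5.9199, grad_y = 2*5*0.0 = 0.0
  x_3 = -0.4228 - 0.1*-5.9199 = 0.1691
  y_3 = 0.0 - 0.1*0.0 = 0.0
Step 4: grad_x = 2*7*0.1691 = 2.3679, grad_y = 2*5*0.0 = 0.0
  x_4 = 0.1691 - 0.1*2.3679 = -0.0677
  y_4 = 0.0 - 0.1*0.0 = 0.0
f(-0.0677, 0.0) = 7*(-0.0677)^2 + 5*0.0^2 = 0.032


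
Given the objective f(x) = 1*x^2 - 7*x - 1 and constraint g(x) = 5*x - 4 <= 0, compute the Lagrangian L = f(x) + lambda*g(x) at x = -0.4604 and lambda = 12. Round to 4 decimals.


Step 1: Evaluate f(x).
f(-0.4604) = 1*(-0.4604)^2 - 7*(-0.4604) - 1 = 2.4348
Step 2: Evaluate g(x).
g(-0.4604) = 5*-0.4604 - 4 = -6.302
Step 3: Compute Lagrangian.
L = 2.4348 + 12*-6.302 = -73.1892


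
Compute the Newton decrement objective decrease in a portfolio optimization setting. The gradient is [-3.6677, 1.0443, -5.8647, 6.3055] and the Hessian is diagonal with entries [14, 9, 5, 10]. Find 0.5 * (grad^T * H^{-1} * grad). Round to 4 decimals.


Step 1: H is diagonal, so H^(-1) * g = [-0.262, 0.116, -1.1729, 0.6306].
Step 2: g^T H^(-1) g = sum_i g_i^2 / H_ii
  = (-3.6677)^2/14 + (1.0443)^2/9 + (-5.8647)^2/5 + (6.3055)^2/10
  = 0.9609 + 0.1212 + 6.8789 + 3.9759 = 11.9369
Step 3: Objective decrease = 0.5 * g^T H^(-1) g = 5.9685


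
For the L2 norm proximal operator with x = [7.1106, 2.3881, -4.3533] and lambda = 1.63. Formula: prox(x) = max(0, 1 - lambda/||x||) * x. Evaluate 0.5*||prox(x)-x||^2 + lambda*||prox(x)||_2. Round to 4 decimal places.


Step 1: Compute ||x||.
||x|| = 8.6727
Step 2: Compute scaling factor.
scale = max(0, 1 - 1.63/8.6727) = 0.8121
Step 3: prox(x) = [5.7742, 1.9393, -3.5351]
||prox(x)|| = 7.0427
Step 4: Proximal objective.
0.5*||prox-x||^2 = 1.3285
lambda*||prox|| = 11.4796
Total = 12.808


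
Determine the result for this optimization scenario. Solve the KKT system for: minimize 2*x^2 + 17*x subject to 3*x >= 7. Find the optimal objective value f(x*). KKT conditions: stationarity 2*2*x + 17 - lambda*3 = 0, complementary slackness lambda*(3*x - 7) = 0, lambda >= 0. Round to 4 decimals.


Step 1: Try lambda = 0 (constraint inactive).
x_unc = -17/(2*2) = -4.25
Check: 3*-4.25 = -12.75 < 7 -- violated!
Step 2: Constraint must be active: 3*x = 7
x* = 7/3 = 2.3333 (rounded; the exact value 7/3 is used below)
lambda = (2*2*(7/3) + 17)/3 = 8.7778
Step 3: Compute optimal value.
f(x*) = 2*(7/3)^2 + 17*(7/3) = 50.5556


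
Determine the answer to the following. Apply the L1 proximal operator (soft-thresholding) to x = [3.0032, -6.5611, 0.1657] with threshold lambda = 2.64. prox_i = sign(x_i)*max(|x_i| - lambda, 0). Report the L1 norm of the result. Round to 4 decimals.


Soft-thresholding with lambda = 2.64:
prox(3.0032) = sign(3.0032)*max(|3.0032| - 2.64, 0) = 0.3632
prox(-6.5611) = sign(-6.5611)*max(|-6.5611| - 2.64, 0) = -3.9211
prox(0.1657) = sign(0.1657)*max(|0.1657| - 2.64, 0) = 0.0
prox(x) = [0.3632, -3.9211, 0.0]
||prox(x)||_1 = 0.3632 + 3.9211 + 0.0 = 4.2843


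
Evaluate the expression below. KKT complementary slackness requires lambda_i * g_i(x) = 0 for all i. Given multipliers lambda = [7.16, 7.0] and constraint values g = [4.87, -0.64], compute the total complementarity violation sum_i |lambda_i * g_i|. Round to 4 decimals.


KKT complementary slackness check:
lambda_1 * g_1 = 7.16 * 4.87 = 34.8692
lambda_2 * g_2 = 7.0 * -0.64 = -4.48
Total violation = 34.8692 + 4.48 = 39.3492


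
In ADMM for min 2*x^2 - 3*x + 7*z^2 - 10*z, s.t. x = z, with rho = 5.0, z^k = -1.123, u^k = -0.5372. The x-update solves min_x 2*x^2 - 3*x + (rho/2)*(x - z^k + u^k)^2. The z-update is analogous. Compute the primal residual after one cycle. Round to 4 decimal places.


ADMM iteration with rho = 5.0, z^k = -1.123, u^k = -0.5372
Step 1: x-update.
Minimize 2*x^2 - 3*x + (5.0/2)*(x + 1.123 - 0.5372)^2
FOC: (2*2 + 5.0)*x = 3 + 5.0*(-1.123 + 0.5372)
x^{k+1} = 0.0079
Step 2: z-update.
Minimize 7*z^2 - 10*z + (5.0/2)*(0.0079 - z - 0.5372)^2
FOC: (2*7 + 5.0)*z = 10 + 5.0*(0.0079 - 0.5372)
z^{k+1} = 0.387
Step 3: u-update.
u^{k+1} = -0.5372 + 0.0079 - 0.387 = -0.9163
Step 4: Primal residual = |0.0079 - 0.387| = 0.3791


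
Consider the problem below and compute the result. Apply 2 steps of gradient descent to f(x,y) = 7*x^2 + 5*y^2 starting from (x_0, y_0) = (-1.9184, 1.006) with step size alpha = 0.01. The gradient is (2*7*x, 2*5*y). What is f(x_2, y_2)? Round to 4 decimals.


Gradient descent on f(x,y) = 7*x^2 + 5*y^2.
Starting point: (-1.9184, 1.006), alpha = 0.01
Step 1: grad_x = 2*7*-1.9184 = -26.8576, grad_y = 2*5*1.006 = 10.06
  x_1 = -1.9184 - 0.01*-26.8576 = -1.6498
  y_1 = 1.006 - 0.01*10.06 = 0.9054
Step 2: grad_x = 2*7*-1.6498 = -23.0975, grad_y = 2*5*0.9054 = 9.054
  x_2 = -1.6498 - 0.01*-23.0975 = -1.4188
  y_2 = 0.9054 - 0.01*9.054 = 0.8149
f(-1.4188, 0.8149) = 7*(-1.4188)^2 + 5*0.8149^2 = 17.4119
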